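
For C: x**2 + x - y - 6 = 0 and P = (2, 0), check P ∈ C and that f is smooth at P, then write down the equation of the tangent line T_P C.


Tangent line at P: 5*x - y - 10 = 0.

Step 1: f(2, 0) = 0, so P lies on C.
Step 2: partial derivatives
  f_x(x, y) = 2*x + 1, f_y(x, y) = -1.
  f_x(P) = 5, f_y(P) = -1 (gradient nonzero, so P is smooth).
Step 3: tangent line at P: 5·(x − 2) + -1·(y − 0) = 0.
Expanding: 5*x - y - 10 = 0.


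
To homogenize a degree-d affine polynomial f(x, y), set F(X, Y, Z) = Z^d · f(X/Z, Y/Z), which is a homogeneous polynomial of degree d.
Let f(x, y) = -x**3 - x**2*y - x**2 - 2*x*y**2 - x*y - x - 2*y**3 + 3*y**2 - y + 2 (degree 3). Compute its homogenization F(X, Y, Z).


F(X, Y, Z) = -X**3 - X**2*Y - X**2*Z - 2*X*Y**2 - X*Y*Z - X*Z**2 - 2*Y**3 + 3*Y**2*Z - Y*Z**2 + 2*Z**3

deg(f) = 3.
Substitute x = X/Z, y = Y/Z into f, then multiply by Z^3.
  monomial -1·x^3·y^0 ↦ -1·X^3·Y^0·Z^0.
  monomial -1·x^2·y^1 ↦ -1·X^2·Y^1·Z^0.
  monomial -1·x^2·y^0 ↦ -1·X^2·Y^0·Z^1.
  monomial -2·x^1·y^2 ↦ -2·X^1·Y^2·Z^0.
  monomial -1·x^1·y^1 ↦ -1·X^1·Y^1·Z^1.
  monomial -1·x^1·y^0 ↦ -1·X^1·Y^0·Z^2.
  monomial -2·x^0·y^3 ↦ -2·X^0·Y^3·Z^0.
  monomial 3·x^0·y^2 ↦ 3·X^0·Y^2·Z^1.
  monomial -1·x^0·y^1 ↦ -1·X^0·Y^1·Z^2.
  monomial 2·x^0·y^0 ↦ 2·X^0·Y^0·Z^3.
Collecting: F(X, Y, Z) = -X**3 - X**2*Y - X**2*Z - 2*X*Y**2 - X*Y*Z - X*Z**2 - 2*Y**3 + 3*Y**2*Z - Y*Z**2 + 2*Z**3.


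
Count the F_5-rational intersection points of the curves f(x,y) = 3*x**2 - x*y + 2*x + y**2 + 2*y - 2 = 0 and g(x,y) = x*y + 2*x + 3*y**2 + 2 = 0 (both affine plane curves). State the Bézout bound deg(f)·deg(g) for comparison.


Common zeros: ∅; count = 0; Bézout bound = 4.

deg(f) = 2, deg(g) = 2, so Bézout bound = 4.
Scan x ∈ F_5. For each x, list the y ∈ F_5 with f(x, y) ≡ 0 and those with g(x, y) ≡ 0 (mod 5); the common zeros in that column are the intersection.
  x = 0: f ≡ 0 at y ∈ ∅; g ≡ 0 at y ∈ {1, 4}; common: ∅.
  x = 1: f ≡ 0 at y ∈ {1, 3}; g ≡ 0 at y ∈ ∅; common: ∅.
  x = 2: f ≡ 0 at y ∈ {1, 4}; g ≡ 0 at y ∈ ∅; common: ∅.
  x = 3: f ≡ 0 at y ∈ ∅; g ≡ 0 at y ∈ ∅; common: ∅.
  x = 4: f ≡ 0 at y ∈ ∅; g ≡ 0 at y ∈ {0, 2}; common: ∅.
Collecting: common zeros = ∅, so the count is 0.
Comparison with the Bézout bound: 0 ≤ 4 = deg(f)·deg(g), as expected for curves with no common component (the affine F_5-count falls short of the bound because intersections may lie at infinity, over extension fields, or carry multiplicity).


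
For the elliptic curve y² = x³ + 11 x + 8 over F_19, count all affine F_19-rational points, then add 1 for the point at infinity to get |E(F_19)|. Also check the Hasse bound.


Affine points = {(1, 1), (1, 18), (2, 0), (3, 7), (3, 12), (5, 6), (5, 13), (6, 9), (6, 10), (8, 0), (9, 0), (10, 4), (10, 15), (11, 4), (11, 15), (12, 5), (12, 14), (13, 7), (13, 12), (16, 9), (16, 10), (17, 4), (17, 15)}; affine count = 23; |E(F_19)| = 24.

Discriminant check: Δ ∝ 4a³ + 27b² = 4·11³ + 27·8² = 4·1331 + 27·64 ≡ 3 (mod 19). Nonzero ⇒ E is nonsingular.
For each x ∈ F_19, compute rhs = x³ + 11·x + 8 mod 19, then count y ∈ F_19 with y² ≡ rhs.
  x = 0: rhs = 8, matching y values: none (0 points).
  x = 1: rhs = 1, matching y values: 1, 18 (2 points).
  x = 2: rhs = 0, matching y values: 0 (1 points).
  x = 3: rhs = 11, matching y values: 7, 12 (2 points).
  x = 4: rhs = 2, matching y values: none (0 points).
  x = 5: rhs = 17, matching y values: 6, 13 (2 points).
  x = 6: rhs = 5, matching y values: 9, 10 (2 points).
  x = 7: rhs = 10, matching y values: none (0 points).
  x = 8: rhs = 0, matching y values: 0 (1 points).
  x = 9: rhs = 0, matching y values: 0 (1 points).
  x = 10: rhs = 16, matching y values: 4, 15 (2 points).
  x = 11: rhs = 16, matching y values: 4, 15 (2 points).
  x = 12: rhs = 6, matching y values: 5, 14 (2 points).
  x = 13: rhs = 11, matching y values: 7, 12 (2 points).
  x = 14: rhs = 18, matching y values: none (0 points).
  x = 15: rhs = 14, matching y values: none (0 points).
  x = 16: rhs = 5, matching y values: 9, 10 (2 points).
  x = 17: rhs = 16, matching y values: 4, 15 (2 points).
  x = 18: rhs = 15, matching y values: none (0 points).
Total affine count: 23.
Full point count |E(F_19)| = 23 + 1 = 24.
Hasse bound: |24 − (19+1)| = |4| = 4 ≤ 2√19 ≈ 8.7178 ✓.


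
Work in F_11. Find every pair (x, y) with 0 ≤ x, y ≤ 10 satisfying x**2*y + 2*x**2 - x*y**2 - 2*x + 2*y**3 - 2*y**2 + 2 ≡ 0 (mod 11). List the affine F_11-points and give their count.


Affine F_11-points: {(0, 9), (2, 5), (5, 5)}; count = 3.

For each of the 121 pairs (x, y) ∈ F_11², evaluate f(x, y) mod 11. Record the zeros.
  x = 0: [0↦2, 1↦2, 2↦10, 3↦5, 4↦10, 5↦4, 6↦10, 7↦7, 8↦7, 9↦0, 10↦9]  zeros at y ∈ {9}
  x = 1: [0↦2, 1↦2, 2↦8, 3↦10, 4↦9, 5↦6, 6↦2, 7↦9, 8↦6, 9↦5, 10↦7]  zeros at y ∈ ∅
  x = 2: [0↦6, 1↦8, 2↦3, 3↦3, 4↦9, 5↦0, 6↦10, 7↦7, 8↦3, 9↦10, 10↦7]  zeros at y ∈ {5}
  x = 3: [0↦3, 1↦9, 2↦6, 3↦6, 4↦10, 5↦8, 6↦1, 7↦1, 8↦9, 9↦4, 10↦9]  zeros at y ∈ ∅
  x = 4: [0↦4, 1↦5, 2↦6, 3↦8, 4↦1, 5↦8, 6↦8, 7↦2, 8↦2, 9↦9, 10↦2]  zeros at y ∈ ∅
  x = 5: [0↦9, 1↦7, 2↦3, 3↦9, 4↦4, 5↦0, 6↦9, 7↦10, 8↦4, 9↦3, 10↦8]  zeros at y ∈ {5}
  x = 6: [0↦7, 1↦4, 2↦8, 3↦9, 4↦8, 5↦6, 6↦4, 7↦3, 8↦4, 9↦8, 10↦5]  zeros at y ∈ ∅
  x = 7: [0↦9, 1↦7, 2↦10, 3↦8, 4↦2, 5↦4, 6↦4, 7↦3, 8↦2, 9↦2, 10↦4]  zeros at y ∈ ∅
  x = 8: [0↦4, 1↦5, 2↦9, 3↦6, 4↦8, 5↦5, 6↦9, 7↦10, 8↦9, 9↦7, 10↦5]  zeros at y ∈ ∅
  x = 9: [0↦3, 1↦9, 2↦5, 3↦3, 4↦4, 5↦9, 6↦8, 7↦2, 8↦3, 9↦1, 10↦8]  zeros at y ∈ ∅
  x = 10: [0↦6, 1↦8, 2↦9, 3↦10, 4↦1, 5↦5, 6↦1, 7↦1, 8↦6, 9↦6, 10↦2]  zeros at y ∈ ∅
Collecting zeros: affine points = {(0, 9), (2, 5), (5, 5)}.
Total count |C(F_11)_aff| = 3.


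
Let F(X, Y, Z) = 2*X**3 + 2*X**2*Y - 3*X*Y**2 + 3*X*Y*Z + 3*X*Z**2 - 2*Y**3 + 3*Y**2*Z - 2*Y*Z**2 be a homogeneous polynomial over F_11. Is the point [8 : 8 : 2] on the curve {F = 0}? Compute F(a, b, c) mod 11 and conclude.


F(8,8,2) ≡ 2 (mod 11); P is NOT on the curve.

Evaluate F(8, 8, 2) term-by-term (mod 11).
  2*X**3 ↦ 2·512·1·1 = 1024
  2*X**2*Y ↦ 2·64·8·1 = 1024
  -3*X*Y**2 ↦ -3·8·64·1 = -1536
  3*X*Y*Z ↦ 3·8·8·2 = 384
  3*X*Z**2 ↦ 3·8·1·4 = 96
  -2*Y**3 ↦ -2·1·512·1 = -1024
  3*Y**2*Z ↦ 3·1·64·2 = 384
  -2*Y*Z**2 ↦ -2·1·8·4 = -64
Sum: F(8, 8, 2) = (1024) + (1024) + (-1536) + (384) + (96) + (-1024) + (384) + (-64) = 288.
Reducing mod 11: 288 ≡ 2 (mod 11).
Since F(a, b, c) ≡ 2 ≠ 0 (mod 11), P does NOT lie on the curve.


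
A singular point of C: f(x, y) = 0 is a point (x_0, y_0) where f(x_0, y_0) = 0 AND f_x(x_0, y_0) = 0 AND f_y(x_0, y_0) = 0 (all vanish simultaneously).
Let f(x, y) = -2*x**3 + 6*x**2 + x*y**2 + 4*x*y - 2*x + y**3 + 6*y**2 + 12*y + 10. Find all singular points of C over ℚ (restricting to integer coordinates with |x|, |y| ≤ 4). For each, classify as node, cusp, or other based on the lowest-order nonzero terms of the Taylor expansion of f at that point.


Singular points: {(1, -2)}; classification: cusp.

Compute partial derivatives:
  f_x = -6*x**2 + 12*x + y**2 + 4*y - 2.
  f_y = 2*x*y + 4*x + 3*y**2 + 12*y + 12.
Scan x_0 ∈ {−4, ..., 4}. For each x_0, f_y(x_0, y) is a polynomial in y; find its integer roots y ∈ {−4, ..., 4}, then test f_x and f at those candidates.
  x = -4: f_y(-4, y) = 3*y**2 + 4*y - 4; vanishes at y ∈ {-2}. (-4, -2): f_x = -150 ≠ 0.
  x = -3: f_y(-3, y) = 3*y**2 + 6*y; vanishes at y ∈ {-2, 0}. (-3, -2): f_x = -96 ≠ 0; (-3, 0): f_x = -92 ≠ 0.
  x = -2: f_y(-2, y) = 3*y**2 + 8*y + 4; vanishes at y ∈ {-2}. (-2, -2): f_x = -54 ≠ 0.
  x = -1: f_y(-1, y) = 3*y**2 + 10*y + 8; vanishes at y ∈ {-2}. (-1, -2): f_x = -24 ≠ 0.
  x = 0: f_y(0, y) = 3*y**2 + 12*y + 12; vanishes at y ∈ {-2}. (0, -2): f_x = -6 ≠ 0.
  x = 1: f_y(1, y) = 3*y**2 + 14*y + 16; vanishes at y ∈ {-2}. (1, -2): f_x = 0, f = 0 — SINGULAR.
  x = 2: f_y(2, y) = 3*y**2 + 16*y + 20; vanishes at y ∈ {-2}. (2, -2): f_x = -6 ≠ 0.
  x = 3: f_y(3, y) = 3*y**2 + 18*y + 24; vanishes at y ∈ {-4, -2}. (3, -4): f_x = -20 ≠ 0; (3, -2): f_x = -24 ≠ 0.
  x = 4: f_y(4, y) = 3*y**2 + 20*y + 28; vanishes at y ∈ {-2}. (4, -2): f_x = -54 ≠ 0.
Only singular point on the grid: (1, -2).
Classify: substitute x = 1 + u, y = -2 + v and expand: f = -2*u**3 + u*v**2 + v**3 + v**2.
No constant or linear terms (consistent with a singular point). Quadratic part: v**2. Cubic part: -2*u**3 + u*v**2 + v**3.
The quadratic part v**2 is a perfect square, so there is a single (double) tangent line v = 0, i.e. y = -2. Restricting the cubic part to that line (v = 0) leaves -2*u**3 ≠ 0, so f is not divisible by v and the branch is v² ≈ 2*u**3 to lowest order — this is a cusp.
Classification: cusp.


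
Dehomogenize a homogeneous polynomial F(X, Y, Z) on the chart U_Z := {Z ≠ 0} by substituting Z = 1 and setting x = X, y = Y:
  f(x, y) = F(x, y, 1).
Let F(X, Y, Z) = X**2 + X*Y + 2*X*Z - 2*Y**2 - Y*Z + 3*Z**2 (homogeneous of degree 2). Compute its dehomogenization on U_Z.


f(x, y) = x**2 + x*y + 2*x - 2*y**2 - y + 3

On U_Z we set Z = 1. Each monomial c·X^i·Y^j·Z^k in F becomes c·x^i·y^j·1^k = c·x^i·y^j.
Substituting Z = 1: F(X, Y, 1) = x**2 + x*y + 2*x - 2*y**2 - y + 3.
Note: deg(f) ≤ deg(F) = 2; strict inequality happens when F is divisible by Z (lost terms).


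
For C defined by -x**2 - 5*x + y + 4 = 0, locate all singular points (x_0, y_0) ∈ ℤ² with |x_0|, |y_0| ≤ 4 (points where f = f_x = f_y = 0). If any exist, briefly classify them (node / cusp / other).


No singular points in the scanned grid; C is smooth there.

Compute partial derivatives:
  f_x = -2*x - 5.
  f_y = 1.
f_y = 1 is a nonzero constant, so f_y never vanishes: no point (x, y) can satisfy f = f_x = f_y = 0. In particular no (x, y) ∈ {−4, ..., 4}² is singular; the curve is smooth.


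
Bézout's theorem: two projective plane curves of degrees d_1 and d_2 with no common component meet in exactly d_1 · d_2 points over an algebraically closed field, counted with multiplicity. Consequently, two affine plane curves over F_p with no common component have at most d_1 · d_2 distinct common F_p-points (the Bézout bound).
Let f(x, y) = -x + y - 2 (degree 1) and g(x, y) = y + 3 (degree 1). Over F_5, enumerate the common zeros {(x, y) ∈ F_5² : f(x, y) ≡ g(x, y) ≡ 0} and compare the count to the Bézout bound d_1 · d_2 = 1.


Common zeros: {(0, 2)}; count = 1; Bézout bound = 1.

deg(f) = 1, deg(g) = 1, so Bézout bound = 1.
Scan x ∈ F_5. For each x, list the y ∈ F_5 with f(x, y) ≡ 0 and those with g(x, y) ≡ 0 (mod 5); the common zeros in that column are the intersection.
  x = 0: f ≡ 0 at y ∈ {2}; g ≡ 0 at y ∈ {2}; common: {2}.
  x = 1: f ≡ 0 at y ∈ {3}; g ≡ 0 at y ∈ {2}; common: ∅.
  x = 2: f ≡ 0 at y ∈ {4}; g ≡ 0 at y ∈ {2}; common: ∅.
  x = 3: f ≡ 0 at y ∈ {0}; g ≡ 0 at y ∈ {2}; common: ∅.
  x = 4: f ≡ 0 at y ∈ {1}; g ≡ 0 at y ∈ {2}; common: ∅.
Collecting: common zeros = {(0, 2)}, so the count is 1.
Comparison with the Bézout bound: 1 ≤ 1 = deg(f)·deg(g), as expected for curves with no common component (the bound is attained).


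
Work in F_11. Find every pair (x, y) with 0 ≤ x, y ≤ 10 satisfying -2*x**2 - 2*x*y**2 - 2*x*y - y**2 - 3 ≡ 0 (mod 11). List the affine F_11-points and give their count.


Affine F_11-points: {(2, 0), (2, 8), (3, 8), (3, 10), (4, 6), (4, 9), (5, 9), (8, 2), (8, 10), (9, 0), (9, 6)}; count = 11.

For each of the 121 pairs (x, y) ∈ F_11², evaluate f(x, y) mod 11. Record the zeros.
  x = 0: [0↦8, 1↦7, 2↦4, 3↦10, 4↦3, 5↦5, 6↦5, 7↦3, 8↦10, 9↦4, 10↦7]  zeros at y ∈ ∅
  x = 1: [0↦6, 1↦1, 2↦1, 3↦6, 4↦5, 5↦9, 6↦7, 7↦10, 8↦7, 9↦9, 10↦5]  zeros at y ∈ ∅
  x = 2: [0↦0, 1↦2, 2↦5, 3↦9, 4↦3, 5↦9, 6↦5, 7↦2, 8↦0, 9↦10, 10↦10]  zeros at y ∈ {0, 8}
  x = 3: [0↦1, 1↦10, 2↦5, 3↦8, 4↦8, 5↦5, 6↦10, 7↦1, 8↦0, 9↦7, 10↦0]  zeros at y ∈ {8, 10}
  x = 4: [0↦9, 1↦3, 2↦1, 3↦3, 4↦9, 5↦8, 6↦0, 7↦7, 8↦7, 9↦0, 10↦8]  zeros at y ∈ {6, 9}
  x = 5: [0↦2, 1↦3, 2↦4, 3↦5, 4↦6, 5↦7, 6↦8, 7↦9, 8↦10, 9↦0, 10↦1]  zeros at y ∈ {9}
  x = 6: [0↦2, 1↦10, 2↦3, 3↦3, 4↦10, 5↦2, 6↦1, 7↦7, 8↦9, 9↦7, 10↦1]  zeros at y ∈ ∅
  x = 7: [0↦9, 1↦2, 2↦9, 3↦8, 4↦10, 5↦4, 6↦1, 7↦1, 8↦4, 9↦10, 10↦8]  zeros at y ∈ ∅
  x = 8: [0↦1, 1↦1, 2↦0, 3↦9, 4↦6, 5↦2, 6↦8, 7↦2, 8↦6, 9↦9, 10↦0]  zeros at y ∈ {2, 10}
  x = 9: [0↦0, 1↦7, 2↦9, 3↦6, 4↦9, 5↦7, 6↦0, 7↦10, 8↦4, 9↦4, 10↦10]  zeros at y ∈ {0, 6}
  x = 10: [0↦6, 1↦9, 2↦3, 3↦10, 4↦8, 5↦8, 6↦10, 7↦3, 8↦9, 9↦6, 10↦5]  zeros at y ∈ ∅
Collecting zeros: affine points = {(2, 0), (2, 8), (3, 8), (3, 10), (4, 6), (4, 9), (5, 9), (8, 2), (8, 10), (9, 0), (9, 6)}.
Total count |C(F_11)_aff| = 11.


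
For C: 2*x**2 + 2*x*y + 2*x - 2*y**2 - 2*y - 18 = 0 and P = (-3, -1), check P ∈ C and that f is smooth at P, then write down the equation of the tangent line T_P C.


Tangent line at P: -12*x - 4*y - 40 = 0.

Step 1: f(-3, -1) = 0, so P lies on C.
Step 2: partial derivatives
  f_x(x, y) = 4*x + 2*y + 2, f_y(x, y) = 2*x - 4*y - 2.
  f_x(P) = -12, f_y(P) = -4 (gradient nonzero, so P is smooth).
Step 3: tangent line at P: -12·(x − -3) + -4·(y − -1) = 0.
Expanding: -12*x - 4*y - 40 = 0.


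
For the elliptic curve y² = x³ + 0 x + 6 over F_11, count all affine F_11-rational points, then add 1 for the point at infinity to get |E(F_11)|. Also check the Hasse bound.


Affine points = {(2, 5), (2, 6), (3, 0), (4, 2), (4, 9), (8, 1), (8, 10), (9, 3), (9, 8), (10, 4), (10, 7)}; affine count = 11; |E(F_11)| = 12.

Discriminant check: Δ ∝ 4a³ + 27b² = 4·0³ + 27·6² = 4·0 + 27·36 ≡ 4 (mod 11). Nonzero ⇒ E is nonsingular.
For each x ∈ F_11, compute rhs = x³ + 0·x + 6 mod 11, then count y ∈ F_11 with y² ≡ rhs.
  x = 0: rhs = 6, matching y values: none (0 points).
  x = 1: rhs = 7, matching y values: none (0 points).
  x = 2: rhs = 3, matching y values: 5, 6 (2 points).
  x = 3: rhs = 0, matching y values: 0 (1 points).
  x = 4: rhs = 4, matching y values: 2, 9 (2 points).
  x = 5: rhs = 10, matching y values: none (0 points).
  x = 6: rhs = 2, matching y values: none (0 points).
  x = 7: rhs = 8, matching y values: none (0 points).
  x = 8: rhs = 1, matching y values: 1, 10 (2 points).
  x = 9: rhs = 9, matching y values: 3, 8 (2 points).
  x = 10: rhs = 5, matching y values: 4, 7 (2 points).
Total affine count: 11.
Full point count |E(F_11)| = 11 + 1 = 12.
Hasse bound: |12 − (11+1)| = |0| = 0 ≤ 2√11 ≈ 6.6332 ✓.


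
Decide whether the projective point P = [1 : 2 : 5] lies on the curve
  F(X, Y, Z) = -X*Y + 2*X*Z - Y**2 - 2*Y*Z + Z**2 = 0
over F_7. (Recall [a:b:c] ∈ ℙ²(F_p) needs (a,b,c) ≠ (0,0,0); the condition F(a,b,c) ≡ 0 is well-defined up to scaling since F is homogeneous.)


F(1,2,5) ≡ 2 (mod 7); P is NOT on the curve.

Evaluate F(1, 2, 5) term-by-term (mod 7).
  -X*Y ↦ -1·1·2·1 = -2
  2*X*Z ↦ 2·1·1·5 = 10
  -Y**2 ↦ -1·1·4·1 = -4
  -2*Y*Z ↦ -2·1·2·5 = -20
  Z**2 ↦ 1·1·1·25 = 25
Sum: F(1, 2, 5) = (-2) + (10) + (-4) + (-20) + (25) = 9.
Reducing mod 7: 9 ≡ 2 (mod 7).
Since F(a, b, c) ≡ 2 ≠ 0 (mod 7), P does NOT lie on the curve.


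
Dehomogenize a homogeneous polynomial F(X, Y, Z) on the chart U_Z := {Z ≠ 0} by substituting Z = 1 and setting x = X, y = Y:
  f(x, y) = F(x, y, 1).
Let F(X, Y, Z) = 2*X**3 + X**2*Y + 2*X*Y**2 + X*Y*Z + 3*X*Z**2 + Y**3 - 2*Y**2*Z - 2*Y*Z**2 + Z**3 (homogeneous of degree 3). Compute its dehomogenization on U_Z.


f(x, y) = 2*x**3 + x**2*y + 2*x*y**2 + x*y + 3*x + y**3 - 2*y**2 - 2*y + 1

On U_Z we set Z = 1. Each monomial c·X^i·Y^j·Z^k in F becomes c·x^i·y^j·1^k = c·x^i·y^j.
Substituting Z = 1: F(X, Y, 1) = 2*x**3 + x**2*y + 2*x*y**2 + x*y + 3*x + y**3 - 2*y**2 - 2*y + 1.
Note: deg(f) ≤ deg(F) = 3; strict inequality happens when F is divisible by Z (lost terms).


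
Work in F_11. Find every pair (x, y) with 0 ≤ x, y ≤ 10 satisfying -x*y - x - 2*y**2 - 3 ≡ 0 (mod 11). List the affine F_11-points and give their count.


Affine F_11-points: {(0, 2), (0, 9), (3, 1), (3, 3), (4, 4), (4, 5), (5, 6), (5, 8), (8, 0), (8, 7)}; count = 10.

For each of the 121 pairs (x, y) ∈ F_11², evaluate f(x, y) mod 11. Record the zeros.
  x = 0: [0↦8, 1↦6, 2↦0, 3↦1, 4↦9, 5↦2, 6↦2, 7↦9, 8↦1, 9↦0, 10↦6]  zeros at y ∈ {2, 9}
  x = 1: [0↦7, 1↦4, 2↦8, 3↦8, 4↦4, 5↦7, 6↦6, 7↦1, 8↦3, 9↦1, 10↦6]  zeros at y ∈ ∅
  x = 2: [0↦6, 1↦2, 2↦5, 3↦4, 4↦10, 5↦1, 6↦10, 7↦4, 8↦5, 9↦2, 10↦6]  zeros at y ∈ ∅
  x = 3: [0↦5, 1↦0, 2↦2, 3↦0, 4↦5, 5↦6, 6↦3, 7↦7, 8↦7, 9↦3, 10↦6]  zeros at y ∈ {1, 3}
  x = 4: [0↦4, 1↦9, 2↦10, 3↦7, 4↦0, 5↦0, 6↦7, 7↦10, 8↦9, 9↦4, 10↦6]  zeros at y ∈ {4, 5}
  x = 5: [0↦3, 1↦7, 2↦7, 3↦3, 4↦6, 5↦5, 6↦0, 7↦2, 8↦0, 9↦5, 10↦6]  zeros at y ∈ {6, 8}
  x = 6: [0↦2, 1↦5, 2↦4, 3↦10, 4↦1, 5↦10, 6↦4, 7↦5, 8↦2, 9↦6, 10↦6]  zeros at y ∈ ∅
  x = 7: [0↦1, 1↦3, 2↦1, 3↦6, 4↦7, 5↦4, 6↦8, 7↦8, 8↦4, 9↦7, 10↦6]  zeros at y ∈ ∅
  x = 8: [0↦0, 1↦1, 2↦9, 3↦2, 4↦2, 5↦9, 6↦1, 7↦0, 8↦6, 9↦8, 10↦6]  zeros at y ∈ {0, 7}
  x = 9: [0↦10, 1↦10, 2↦6, 3↦9, 4↦8, 5↦3, 6↦5, 7↦3, 8↦8, 9↦9, 10↦6]  zeros at y ∈ ∅
  x = 10: [0↦9, 1↦8, 2↦3, 3↦5, 4↦3, 5↦8, 6↦9, 7↦6, 8↦10, 9↦10, 10↦6]  zeros at y ∈ ∅
Collecting zeros: affine points = {(0, 2), (0, 9), (3, 1), (3, 3), (4, 4), (4, 5), (5, 6), (5, 8), (8, 0), (8, 7)}.
Total count |C(F_11)_aff| = 10.


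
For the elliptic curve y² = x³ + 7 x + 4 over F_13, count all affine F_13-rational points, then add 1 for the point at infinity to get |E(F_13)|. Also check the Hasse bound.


Affine points = {(0, 2), (0, 11), (1, 5), (1, 8), (2, 0), (3, 0), (8, 0), (9, 4), (9, 9), (12, 3), (12, 10)}; affine count = 11; |E(F_13)| = 12.

Discriminant check: Δ ∝ 4a³ + 27b² = 4·7³ + 27·4² = 4·343 + 27·16 ≡ 10 (mod 13). Nonzero ⇒ E is nonsingular.
For each x ∈ F_13, compute rhs = x³ + 7·x + 4 mod 13, then count y ∈ F_13 with y² ≡ rhs.
  x = 0: rhs = 4, matching y values: 2, 11 (2 points).
  x = 1: rhs = 12, matching y values: 5, 8 (2 points).
  x = 2: rhs = 0, matching y values: 0 (1 points).
  x = 3: rhs = 0, matching y values: 0 (1 points).
  x = 4: rhs = 5, matching y values: none (0 points).
  x = 5: rhs = 8, matching y values: none (0 points).
  x = 6: rhs = 2, matching y values: none (0 points).
  x = 7: rhs = 6, matching y values: none (0 points).
  x = 8: rhs = 0, matching y values: 0 (1 points).
  x = 9: rhs = 3, matching y values: 4, 9 (2 points).
  x = 10: rhs = 8, matching y values: none (0 points).
  x = 11: rhs = 8, matching y values: none (0 points).
  x = 12: rhs = 9, matching y values: 3, 10 (2 points).
Total affine count: 11.
Full point count |E(F_13)| = 11 + 1 = 12.
Hasse bound: |12 − (13+1)| = |-2| = 2 ≤ 2√13 ≈ 7.2111 ✓.


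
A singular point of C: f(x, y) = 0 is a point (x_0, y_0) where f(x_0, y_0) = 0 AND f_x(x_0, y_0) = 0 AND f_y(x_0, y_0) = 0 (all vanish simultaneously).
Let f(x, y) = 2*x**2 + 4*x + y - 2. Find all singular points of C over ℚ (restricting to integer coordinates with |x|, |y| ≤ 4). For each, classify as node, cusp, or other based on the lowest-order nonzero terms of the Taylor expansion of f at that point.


No singular points in the scanned grid; C is smooth there.

Compute partial derivatives:
  f_x = 4*x + 4.
  f_y = 1.
f_y = 1 is a nonzero constant, so f_y never vanishes: no point (x, y) can satisfy f = f_x = f_y = 0. In particular no (x, y) ∈ {−4, ..., 4}² is singular; the curve is smooth.


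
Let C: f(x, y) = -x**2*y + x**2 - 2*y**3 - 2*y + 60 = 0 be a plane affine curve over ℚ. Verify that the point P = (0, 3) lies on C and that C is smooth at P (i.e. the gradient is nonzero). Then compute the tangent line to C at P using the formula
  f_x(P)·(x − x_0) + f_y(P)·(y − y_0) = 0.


Tangent line at P: 168 - 56*y = 0.

Step 1: f(0, 3) = 0, so P lies on C.
Step 2: partial derivatives
  f_x(x, y) = -2*x*y + 2*x, f_y(x, y) = -x**2 - 6*y**2 - 2.
  f_x(P) = 0, f_y(P) = -56 (gradient nonzero, so P is smooth).
Step 3: tangent line at P: 0·(x − 0) + -56·(y − 3) = 0.
Expanding: 168 - 56*y = 0.


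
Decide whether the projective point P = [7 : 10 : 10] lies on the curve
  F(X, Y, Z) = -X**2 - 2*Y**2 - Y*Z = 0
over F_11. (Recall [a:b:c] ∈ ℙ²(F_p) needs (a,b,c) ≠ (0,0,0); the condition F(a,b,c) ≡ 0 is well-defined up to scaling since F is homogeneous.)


F(7,10,10) ≡ 3 (mod 11); P is NOT on the curve.

Evaluate F(7, 10, 10) term-by-term (mod 11).
  -X**2 ↦ -1·49·1·1 = -49
  -2*Y**2 ↦ -2·1·100·1 = -200
  -Y*Z ↦ -1·1·10·10 = -100
Sum: F(7, 10, 10) = (-49) + (-200) + (-100) = -349.
Reducing mod 11: -349 ≡ 3 (mod 11).
Since F(a, b, c) ≡ 3 ≠ 0 (mod 11), P does NOT lie on the curve.


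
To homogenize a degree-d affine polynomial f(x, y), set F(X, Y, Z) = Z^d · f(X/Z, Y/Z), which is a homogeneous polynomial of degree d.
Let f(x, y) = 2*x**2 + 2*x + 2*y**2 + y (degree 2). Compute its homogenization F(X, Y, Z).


F(X, Y, Z) = 2*X**2 + 2*X*Z + 2*Y**2 + Y*Z

deg(f) = 2.
Substitute x = X/Z, y = Y/Z into f, then multiply by Z^2.
  monomial 2·x^2·y^0 ↦ 2·X^2·Y^0·Z^0.
  monomial 2·x^1·y^0 ↦ 2·X^1·Y^0·Z^1.
  monomial 2·x^0·y^2 ↦ 2·X^0·Y^2·Z^0.
  monomial 1·x^0·y^1 ↦ 1·X^0·Y^1·Z^1.
Collecting: F(X, Y, Z) = 2*X**2 + 2*X*Z + 2*Y**2 + Y*Z.


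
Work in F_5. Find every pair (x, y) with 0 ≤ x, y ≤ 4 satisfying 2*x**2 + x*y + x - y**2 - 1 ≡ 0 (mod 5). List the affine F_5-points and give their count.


Affine F_5-points: {(0, 2), (0, 3), (1, 2), (1, 4), (2, 1), (3, 0), (3, 3), (4, 0), (4, 4)}; count = 9.

For each of the 25 pairs (x, y) ∈ F_5², evaluate f(x, y) mod 5. Record the zeros.
  x = 0: [0↦4, 1↦3, 2↦0, 3↦0, 4↦3]  zeros at y ∈ {2, 3}
  x = 1: [0↦2, 1↦2, 2↦0, 3↦1, 4↦0]  zeros at y ∈ {2, 4}
  x = 2: [0↦4, 1↦0, 2↦4, 3↦1, 4↦1]  zeros at y ∈ {1}
  x = 3: [0↦0, 1↦2, 2↦2, 3↦0, 4↦1]  zeros at y ∈ {0, 3}
  x = 4: [0↦0, 1↦3, 2↦4, 3↦3, 4↦0]  zeros at y ∈ {0, 4}
Collecting zeros: affine points = {(0, 2), (0, 3), (1, 2), (1, 4), (2, 1), (3, 0), (3, 3), (4, 0), (4, 4)}.
Total count |C(F_5)_aff| = 9.


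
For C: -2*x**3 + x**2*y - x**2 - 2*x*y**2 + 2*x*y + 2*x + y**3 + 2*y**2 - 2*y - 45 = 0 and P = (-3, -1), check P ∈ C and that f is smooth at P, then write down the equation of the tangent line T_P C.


Tangent line at P: -44*x - 12*y - 144 = 0.

Step 1: f(-3, -1) = 0, so P lies on C.
Step 2: partial derivatives
  f_x(x, y) = -6*x**2 + 2*x*y - 2*x - 2*y**2 + 2*y + 2, f_y(x, y) = x**2 - 4*x*y + 2*x + 3*y**2 + 4*y - 2.
  f_x(P) = -44, f_y(P) = -12 (gradient nonzero, so P is smooth).
Step 3: tangent line at P: -44·(x − -3) + -12·(y − -1) = 0.
Expanding: -44*x - 12*y - 144 = 0.


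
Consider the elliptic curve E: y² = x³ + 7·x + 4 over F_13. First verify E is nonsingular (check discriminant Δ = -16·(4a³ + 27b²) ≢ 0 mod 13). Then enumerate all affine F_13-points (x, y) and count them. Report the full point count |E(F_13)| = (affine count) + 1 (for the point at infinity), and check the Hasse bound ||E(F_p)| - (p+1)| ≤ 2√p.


Affine points = {(0, 2), (0, 11), (1, 5), (1, 8), (2, 0), (3, 0), (8, 0), (9, 4), (9, 9), (12, 3), (12, 10)}; affine count = 11; |E(F_13)| = 12.

Discriminant check: Δ ∝ 4a³ + 27b² = 4·7³ + 27·4² = 4·343 + 27·16 ≡ 10 (mod 13). Nonzero ⇒ E is nonsingular.
For each x ∈ F_13, compute rhs = x³ + 7·x + 4 mod 13, then count y ∈ F_13 with y² ≡ rhs.
  x = 0: rhs = 4, matching y values: 2, 11 (2 points).
  x = 1: rhs = 12, matching y values: 5, 8 (2 points).
  x = 2: rhs = 0, matching y values: 0 (1 points).
  x = 3: rhs = 0, matching y values: 0 (1 points).
  x = 4: rhs = 5, matching y values: none (0 points).
  x = 5: rhs = 8, matching y values: none (0 points).
  x = 6: rhs = 2, matching y values: none (0 points).
  x = 7: rhs = 6, matching y values: none (0 points).
  x = 8: rhs = 0, matching y values: 0 (1 points).
  x = 9: rhs = 3, matching y values: 4, 9 (2 points).
  x = 10: rhs = 8, matching y values: none (0 points).
  x = 11: rhs = 8, matching y values: none (0 points).
  x = 12: rhs = 9, matching y values: 3, 10 (2 points).
Total affine count: 11.
Full point count |E(F_13)| = 11 + 1 = 12.
Hasse bound: |12 − (13+1)| = |-2| = 2 ≤ 2√13 ≈ 7.2111 ✓.


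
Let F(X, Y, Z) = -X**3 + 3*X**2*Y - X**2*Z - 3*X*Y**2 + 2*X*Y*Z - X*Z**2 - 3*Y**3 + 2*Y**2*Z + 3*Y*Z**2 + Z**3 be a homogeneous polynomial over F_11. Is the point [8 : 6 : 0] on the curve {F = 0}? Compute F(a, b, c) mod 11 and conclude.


F(8,6,0) ≡ 8 (mod 11); P is NOT on the curve.

Evaluate F(8, 6, 0) term-by-term (mod 11).
  -X**3 ↦ -1·512·1·1 = -512
  3*X**2*Y ↦ 3·64·6·1 = 1152
  -X**2*Z ↦ -1·64·1·0 = 0
  -3*X*Y**2 ↦ -3·8·36·1 = -864
  2*X*Y*Z ↦ 2·8·6·0 = 0
  -X*Z**2 ↦ -1·8·1·0 = 0
  -3*Y**3 ↦ -3·1·216·1 = -648
  2*Y**2*Z ↦ 2·1·36·0 = 0
  3*Y*Z**2 ↦ 3·1·6·0 = 0
  Z**3 ↦ 1·1·1·0 = 0
Sum: F(8, 6, 0) = (-512) + (1152) + (0) + (-864) + (0) + (0) + (-648) + (0) + (0) + (0) = -872.
Reducing mod 11: -872 ≡ 8 (mod 11).
Since F(a, b, c) ≡ 8 ≠ 0 (mod 11), P does NOT lie on the curve.


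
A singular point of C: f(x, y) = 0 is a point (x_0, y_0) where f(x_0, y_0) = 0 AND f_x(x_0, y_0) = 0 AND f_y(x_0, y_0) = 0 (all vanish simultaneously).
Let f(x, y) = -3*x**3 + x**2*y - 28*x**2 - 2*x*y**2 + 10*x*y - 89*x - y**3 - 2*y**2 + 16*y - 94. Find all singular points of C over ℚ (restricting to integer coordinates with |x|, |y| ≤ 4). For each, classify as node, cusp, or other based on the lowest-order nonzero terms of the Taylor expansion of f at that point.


Singular points: {(-3, 1)}; classification: cusp.

Compute partial derivatives:
  f_x = -9*x**2 + 2*x*y - 56*x - 2*y**2 + 10*y - 89.
  f_y = x**2 - 4*x*y + 10*x - 3*y**2 - 4*y + 16.
Scan x_0 ∈ {−4, ..., 4}. For each x_0, f_y(x_0, y) is a polynomial in y; find its integer roots y ∈ {−4, ..., 4}, then test f_x and f at those candidates.
  x = -4: f_y(-4, y) = -3*y**2 + 12*y - 8; no integer root y with |y| ≤ 4.
  x = -3: f_y(-3, y) = -3*y**2 + 8*y - 5; vanishes at y ∈ {1}. (-3, 1): f_x = 0, f = 0 — SINGULAR.
  x = -2: f_y(-2, y) = -3*y**2 + 4*y; vanishes at y ∈ {0}. (-2, 0): f_x = -13 ≠ 0.
  x = -1: f_y(-1, y) = 7 - 3*y**2; no integer root y with |y| ≤ 4.
  x = 0: f_y(0, y) = -3*y**2 - 4*y + 16; no integer root y with |y| ≤ 4.
  x = 1: f_y(1, y) = -3*y**2 - 8*y + 27; no integer root y with |y| ≤ 4.
  x = 2: f_y(2, y) = -3*y**2 - 12*y + 40; no integer root y with |y| ≤ 4.
  x = 3: f_y(3, y) = -3*y**2 - 16*y + 55; no integer root y with |y| ≤ 4.
  x = 4: f_y(4, y) = -3*y**2 - 20*y + 72; no integer root y with |y| ≤ 4.
Only singular point on the grid: (-3, 1).
Classify: substitute x = -3 + u, y = 1 + v and expand: f = -3*u**3 + u**2*v - 2*u*v**2 - v**3 + v**2.
No constant or linear terms (consistent with a singular point). Quadratic part: v**2. Cubic part: -3*u**3 + u**2*v - 2*u*v**2 - v**3.
The quadratic part v**2 is a perfect square, so there is a single (double) tangent line v = 0, i.e. y = 1. Restricting the cubic part to that line (v = 0) leaves -3*u**3 ≠ 0, so f is not divisible by v and the branch is v² ≈ 3*u**3 to lowest order — this is a cusp.
Classification: cusp.


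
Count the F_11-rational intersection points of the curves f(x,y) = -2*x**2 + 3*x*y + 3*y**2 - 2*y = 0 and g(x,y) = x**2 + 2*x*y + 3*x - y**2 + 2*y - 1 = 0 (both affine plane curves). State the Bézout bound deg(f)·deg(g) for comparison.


Common zeros: ∅; count = 0; Bézout bound = 4.

deg(f) = 2, deg(g) = 2, so Bézout bound = 4.
Scan x ∈ F_11. For each x, list the y ∈ F_11 with f(x, y) ≡ 0 and those with g(x, y) ≡ 0 (mod 11); the common zeros in that column are the intersection.
  x = 0: f ≡ 0 at y ∈ {0, 8}; g ≡ 0 at y ∈ {1}; common: ∅.
  x = 1: f ≡ 0 at y ∈ {8, 10}; g ≡ 0 at y ∈ ∅; common: ∅.
  x = 2: f ≡ 0 at y ∈ ∅; g ≡ 0 at y ∈ ∅; common: ∅.
  x = 3: f ≡ 0 at y ∈ {6, 10}; g ≡ 0 at y ∈ {4}; common: ∅.
  x = 4: f ≡ 0 at y ∈ {2}; g ≡ 0 at y ∈ ∅; common: ∅.
  x = 5: f ≡ 0 at y ∈ ∅; g ≡ 0 at y ∈ {3, 9}; common: ∅.
  x = 6: f ≡ 0 at y ∈ {6, 7}; g ≡ 0 at y ∈ {1, 2}; common: ∅.
  x = 7: f ≡ 0 at y ∈ ∅; g ≡ 0 at y ∈ {7, 9}; common: ∅.
  x = 8: f ≡ 0 at y ∈ ∅; g ≡ 0 at y ∈ {3, 4}; common: ∅.
  x = 9: f ≡ 0 at y ∈ ∅; g ≡ 0 at y ∈ {2, 7}; common: ∅.
  x = 10: f ≡ 0 at y ∈ {2, 7}; g ≡ 0 at y ∈ ∅; common: ∅.
Collecting: common zeros = ∅, so the count is 0.
Comparison with the Bézout bound: 0 ≤ 4 = deg(f)·deg(g), as expected for curves with no common component (the affine F_11-count falls short of the bound because intersections may lie at infinity, over extension fields, or carry multiplicity).


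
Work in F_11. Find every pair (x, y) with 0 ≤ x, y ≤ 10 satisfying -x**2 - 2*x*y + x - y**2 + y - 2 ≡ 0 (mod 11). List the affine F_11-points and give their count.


Affine F_11-points: {(0, 5), (0, 7), (1, 4), (1, 6), (2, 3), (2, 5), (3, 2), (3, 4), (4, 1), (4, 3), (5, 0), (5, 2), (6, 1), (6, 10), (7, 0), (7, 9), (8, 8), (8, 10), (9, 7), (9, 9), (10, 6), (10, 8)}; count = 22.

For each of the 121 pairs (x, y) ∈ F_11², evaluate f(x, y) mod 11. Record the zeros.
  x = 0: [0↦9, 1↦9, 2↦7, 3↦3, 4↦8, 5↦0, 6↦1, 7↦0, 8↦8, 9↦3, 10↦7]  zeros at y ∈ {5, 7}
  x = 1: [0↦9, 1↦7, 2↦3, 3↦8, 4↦0, 5↦1, 6↦0, 7↦8, 8↦3, 9↦7, 10↦9]  zeros at y ∈ {4, 6}
  x = 2: [0↦7, 1↦3, 2↦8, 3↦0, 4↦1, 5↦0, 6↦8, 7↦3, 8↦7, 9↦9, 10↦9]  zeros at y ∈ {3, 5}
  x = 3: [0↦3, 1↦8, 2↦0, 3↦1, 4↦0, 5↦8, 6↦3, 7↦7, 8↦9, 9↦9, 10↦7]  zeros at y ∈ {2, 4}
  x = 4: [0↦8, 1↦0, 2↦1, 3↦0, 4↦8, 5↦3, 6↦7, 7↦9, 8↦9, 9↦7, 10↦3]  zeros at y ∈ {1, 3}
  x = 5: [0↦0, 1↦1, 2↦0, 3↦8, 4↦3, 5↦7, 6↦9, 7↦9, 8↦7, 9↦3, 10↦8]  zeros at y ∈ {0, 2}
  x = 6: [0↦1, 1↦0, 2↦8, 3↦3, 4↦7, 5↦9, 6↦9, 7↦7, 8↦3, 9↦8, 10↦0]  zeros at y ∈ {1, 10}
  x = 7: [0↦0, 1↦8, 2↦3, 3↦7, 4↦9, 5↦9, 6↦7, 7↦3, 8↦8, 9↦0, 10↦1]  zeros at y ∈ {0, 9}
  x = 8: [0↦8, 1↦3, 2↦7, 3↦9, 4↦9, 5↦7, 6↦3, 7↦8, 8↦0, 9↦1, 10↦0]  zeros at y ∈ {8, 10}
  x = 9: [0↦3, 1↦7, 2↦9, 3↦9, 4↦7, 5↦3, 6↦8, 7↦0, 8↦1, 9↦0, 10↦8]  zeros at y ∈ {7, 9}
  x = 10: [0↦7, 1↦9, 2↦9, 3↦7, 4↦3, 5↦8, 6↦0, 7↦1, 8↦0, 9↦8, 10↦3]  zeros at y ∈ {6, 8}
Collecting zeros: affine points = {(0, 5), (0, 7), (1, 4), (1, 6), (2, 3), (2, 5), (3, 2), (3, 4), (4, 1), (4, 3), (5, 0), (5, 2), (6, 1), (6, 10), (7, 0), (7, 9), (8, 8), (8, 10), (9, 7), (9, 9), (10, 6), (10, 8)}.
Total count |C(F_11)_aff| = 22.


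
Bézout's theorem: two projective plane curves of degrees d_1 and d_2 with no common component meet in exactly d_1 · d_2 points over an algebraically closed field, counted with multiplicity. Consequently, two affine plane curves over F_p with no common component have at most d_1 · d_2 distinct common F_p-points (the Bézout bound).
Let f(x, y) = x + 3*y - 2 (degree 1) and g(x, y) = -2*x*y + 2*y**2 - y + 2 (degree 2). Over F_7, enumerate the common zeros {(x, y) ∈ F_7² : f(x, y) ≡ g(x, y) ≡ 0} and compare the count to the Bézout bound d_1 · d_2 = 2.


Common zeros: ∅; count = 0; Bézout bound = 2.

deg(f) = 1, deg(g) = 2, so Bézout bound = 2.
Scan x ∈ F_7. For each x, list the y ∈ F_7 with f(x, y) ≡ 0 and those with g(x, y) ≡ 0 (mod 7); the common zeros in that column are the intersection.
  x = 0: f ≡ 0 at y ∈ {3}; g ≡ 0 at y ∈ ∅; common: ∅.
  x = 1: f ≡ 0 at y ∈ {5}; g ≡ 0 at y ∈ {6}; common: ∅.
  x = 2: f ≡ 0 at y ∈ {0}; g ≡ 0 at y ∈ {2, 4}; common: ∅.
  x = 3: f ≡ 0 at y ∈ {2}; g ≡ 0 at y ∈ ∅; common: ∅.
  x = 4: f ≡ 0 at y ∈ {4}; g ≡ 0 at y ∈ {3, 5}; common: ∅.
  x = 5: f ≡ 0 at y ∈ {6}; g ≡ 0 at y ∈ {1}; common: ∅.
  x = 6: f ≡ 0 at y ∈ {1}; g ≡ 0 at y ∈ ∅; common: ∅.
Collecting: common zeros = ∅, so the count is 0.
Comparison with the Bézout bound: 0 ≤ 2 = deg(f)·deg(g), as expected for curves with no common component (the affine F_7-count falls short of the bound because intersections may lie at infinity, over extension fields, or carry multiplicity).


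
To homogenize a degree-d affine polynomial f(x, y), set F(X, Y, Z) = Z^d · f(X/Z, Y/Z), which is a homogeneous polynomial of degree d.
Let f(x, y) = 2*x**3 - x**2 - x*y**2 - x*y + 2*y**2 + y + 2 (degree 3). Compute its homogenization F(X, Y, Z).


F(X, Y, Z) = 2*X**3 - X**2*Z - X*Y**2 - X*Y*Z + 2*Y**2*Z + Y*Z**2 + 2*Z**3

deg(f) = 3.
Substitute x = X/Z, y = Y/Z into f, then multiply by Z^3.
  monomial 2·x^3·y^0 ↦ 2·X^3·Y^0·Z^0.
  monomial -1·x^2·y^0 ↦ -1·X^2·Y^0·Z^1.
  monomial -1·x^1·y^2 ↦ -1·X^1·Y^2·Z^0.
  monomial -1·x^1·y^1 ↦ -1·X^1·Y^1·Z^1.
  monomial 2·x^0·y^2 ↦ 2·X^0·Y^2·Z^1.
  monomial 1·x^0·y^1 ↦ 1·X^0·Y^1·Z^2.
  monomial 2·x^0·y^0 ↦ 2·X^0·Y^0·Z^3.
Collecting: F(X, Y, Z) = 2*X**3 - X**2*Z - X*Y**2 - X*Y*Z + 2*Y**2*Z + Y*Z**2 + 2*Z**3.


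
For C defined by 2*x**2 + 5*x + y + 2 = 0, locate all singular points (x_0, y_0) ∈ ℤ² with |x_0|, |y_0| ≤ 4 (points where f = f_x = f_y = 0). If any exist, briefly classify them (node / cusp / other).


No singular points in the scanned grid; C is smooth there.

Compute partial derivatives:
  f_x = 4*x + 5.
  f_y = 1.
f_y = 1 is a nonzero constant, so f_y never vanishes: no point (x, y) can satisfy f = f_x = f_y = 0. In particular no (x, y) ∈ {−4, ..., 4}² is singular; the curve is smooth.


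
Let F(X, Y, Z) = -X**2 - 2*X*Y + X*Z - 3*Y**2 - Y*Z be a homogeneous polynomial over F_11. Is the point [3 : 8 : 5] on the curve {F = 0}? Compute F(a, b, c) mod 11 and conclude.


F(3,8,5) ≡ 1 (mod 11); P is NOT on the curve.

Evaluate F(3, 8, 5) term-by-term (mod 11).
  -X**2 ↦ -1·9·1·1 = -9
  -2*X*Y ↦ -2·3·8·1 = -48
  X*Z ↦ 1·3·1·5 = 15
  -3*Y**2 ↦ -3·1·64·1 = -192
  -Y*Z ↦ -1·1·8·5 = -40
Sum: F(3, 8, 5) = (-9) + (-48) + (15) + (-192) + (-40) = -274.
Reducing mod 11: -274 ≡ 1 (mod 11).
Since F(a, b, c) ≡ 1 ≠ 0 (mod 11), P does NOT lie on the curve.


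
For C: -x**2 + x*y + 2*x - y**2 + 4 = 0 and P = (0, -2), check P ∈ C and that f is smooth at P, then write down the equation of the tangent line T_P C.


Tangent line at P: 4*y + 8 = 0.

Step 1: f(0, -2) = 0, so P lies on C.
Step 2: partial derivatives
  f_x(x, y) = -2*x + y + 2, f_y(x, y) = x - 2*y.
  f_x(P) = 0, f_y(P) = 4 (gradient nonzero, so P is smooth).
Step 3: tangent line at P: 0·(x − 0) + 4·(y − -2) = 0.
Expanding: 4*y + 8 = 0.


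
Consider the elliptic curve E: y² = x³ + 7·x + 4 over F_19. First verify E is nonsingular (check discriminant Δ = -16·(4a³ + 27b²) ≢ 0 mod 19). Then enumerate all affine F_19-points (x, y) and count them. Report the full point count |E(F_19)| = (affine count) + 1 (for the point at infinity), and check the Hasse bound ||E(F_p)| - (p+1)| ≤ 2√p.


Affine points = {(0, 2), (0, 17), (2, 8), (2, 11), (4, 1), (4, 18), (7, 4), (7, 15), (9, 6), (9, 13), (11, 5), (11, 14), (12, 7), (12, 12), (15, 8), (15, 11), (17, 1), (17, 18)}; affine count = 18; |E(F_19)| = 19.

Discriminant check: Δ ∝ 4a³ + 27b² = 4·7³ + 27·4² = 4·343 + 27·16 ≡ 18 (mod 19). Nonzero ⇒ E is nonsingular.
For each x ∈ F_19, compute rhs = x³ + 7·x + 4 mod 19, then count y ∈ F_19 with y² ≡ rhs.
  x = 0: rhs = 4, matching y values: 2, 17 (2 points).
  x = 1: rhs = 12, matching y values: none (0 points).
  x = 2: rhs = 7, matching y values: 8, 11 (2 points).
  x = 3: rhs = 14, matching y values: none (0 points).
  x = 4: rhs = 1, matching y values: 1, 18 (2 points).
  x = 5: rhs = 12, matching y values: none (0 points).
  x = 6: rhs = 15, matching y values: none (0 points).
  x = 7: rhs = 16, matching y values: 4, 15 (2 points).
  x = 8: rhs = 2, matching y values: none (0 points).
  x = 9: rhs = 17, matching y values: 6, 13 (2 points).
  x = 10: rhs = 10, matching y values: none (0 points).
  x = 11: rhs = 6, matching y values: 5, 14 (2 points).
  x = 12: rhs = 11, matching y values: 7, 12 (2 points).
  x = 13: rhs = 12, matching y values: none (0 points).
  x = 14: rhs = 15, matching y values: none (0 points).
  x = 15: rhs = 7, matching y values: 8, 11 (2 points).
  x = 16: rhs = 13, matching y values: none (0 points).
  x = 17: rhs = 1, matching y values: 1, 18 (2 points).
  x = 18: rhs = 15, matching y values: none (0 points).
Total affine count: 18.
Full point count |E(F_19)| = 18 + 1 = 19.
Hasse bound: |19 − (19+1)| = |-1| = 1 ≤ 2√19 ≈ 8.7178 ✓.


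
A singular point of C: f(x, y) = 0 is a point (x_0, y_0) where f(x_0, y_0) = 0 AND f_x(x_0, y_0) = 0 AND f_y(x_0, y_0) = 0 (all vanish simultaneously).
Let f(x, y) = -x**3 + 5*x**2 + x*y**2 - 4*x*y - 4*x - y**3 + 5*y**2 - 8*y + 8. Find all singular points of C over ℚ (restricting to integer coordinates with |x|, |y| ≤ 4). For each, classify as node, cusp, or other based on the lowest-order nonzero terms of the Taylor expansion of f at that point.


Singular points: {(2, 2)}; classification: node.

Compute partial derivatives:
  f_x = -3*x**2 + 10*x + y**2 - 4*y - 4.
  f_y = 2*x*y - 4*x - 3*y**2 + 10*y - 8.
Scan x_0 ∈ {−4, ..., 4}. For each x_0, f_y(x_0, y) is a polynomial in y; find its integer roots y ∈ {−4, ..., 4}, then test f_x and f at those candidates.
  x = -4: f_y(-4, y) = -3*y**2 + 2*y + 8; vanishes at y ∈ {2}. (-4, 2): f_x = -96 ≠ 0.
  x = -3: f_y(-3, y) = -3*y**2 + 4*y + 4; vanishes at y ∈ {2}. (-3, 2): f_x = -65 ≠ 0.
  x = -2: f_y(-2, y) = -3*y**2 + 6*y; vanishes at y ∈ {0, 2}. (-2, 0): f_x = -36 ≠ 0; (-2, 2): f_x = -40 ≠ 0.
  x = -1: f_y(-1, y) = -3*y**2 + 8*y - 4; vanishes at y ∈ {2}. (-1, 2): f_x = -21 ≠ 0.
  x = 0: f_y(0, y) = -3*y**2 + 10*y - 8; vanishes at y ∈ {2}. (0, 2): f_x = -8 ≠ 0.
  x = 1: f_y(1, y) = -3*y**2 + 12*y - 12; vanishes at y ∈ {2}. (1, 2): f_x = -1 ≠ 0.
  x = 2: f_y(2, y) = -3*y**2 + 14*y - 16; vanishes at y ∈ {2}. (2, 2): f_x = 0, f = 0 — SINGULAR.
  x = 3: f_y(3, y) = -3*y**2 + 16*y - 20; vanishes at y ∈ {2}. (3, 2): f_x = -5 ≠ 0.
  x = 4: f_y(4, y) = -3*y**2 + 18*y - 24; vanishes at y ∈ {2, 4}. (4, 2): f_x = -16 ≠ 0; (4, 4): f_x = -12 ≠ 0.
Only singular point on the grid: (2, 2).
Classify: substitute x = 2 + u, y = 2 + v and expand: f = -u**3 - u**2 + u*v**2 - v**3 + v**2.
No constant or linear terms (consistent with a singular point). Quadratic part: -u**2 + v**2. Cubic part: -u**3 + u*v**2 - v**3.
The quadratic part v**2 - u**2 = (v − u)(v + u) splits into two distinct linear factors, so there are two distinct tangent lines y − 2 = ±(x − 2) — this is a node (ordinary double point).
Classification: node.


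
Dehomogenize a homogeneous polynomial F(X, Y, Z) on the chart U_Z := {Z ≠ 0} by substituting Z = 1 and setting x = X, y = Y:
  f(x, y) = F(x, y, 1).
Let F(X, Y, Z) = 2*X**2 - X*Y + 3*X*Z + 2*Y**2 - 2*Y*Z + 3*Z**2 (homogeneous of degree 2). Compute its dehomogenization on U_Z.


f(x, y) = 2*x**2 - x*y + 3*x + 2*y**2 - 2*y + 3

On U_Z we set Z = 1. Each monomial c·X^i·Y^j·Z^k in F becomes c·x^i·y^j·1^k = c·x^i·y^j.
Substituting Z = 1: F(X, Y, 1) = 2*x**2 - x*y + 3*x + 2*y**2 - 2*y + 3.
Note: deg(f) ≤ deg(F) = 2; strict inequality happens when F is divisible by Z (lost terms).


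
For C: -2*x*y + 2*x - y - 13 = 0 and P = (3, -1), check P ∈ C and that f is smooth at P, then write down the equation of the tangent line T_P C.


Tangent line at P: 4*x - 7*y - 19 = 0.

Step 1: f(3, -1) = 0, so P lies on C.
Step 2: partial derivatives
  f_x(x, y) = 2 - 2*y, f_y(x, y) = -2*x - 1.
  f_x(P) = 4, f_y(P) = -7 (gradient nonzero, so P is smooth).
Step 3: tangent line at P: 4·(x − 3) + -7·(y − -1) = 0.
Expanding: 4*x - 7*y - 19 = 0.
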